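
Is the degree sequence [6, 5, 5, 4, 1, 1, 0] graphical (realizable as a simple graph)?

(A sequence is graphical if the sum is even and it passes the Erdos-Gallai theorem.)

Sum of degrees = 22. Sum is even but fails Erdos-Gallai. The sequence is NOT graphical.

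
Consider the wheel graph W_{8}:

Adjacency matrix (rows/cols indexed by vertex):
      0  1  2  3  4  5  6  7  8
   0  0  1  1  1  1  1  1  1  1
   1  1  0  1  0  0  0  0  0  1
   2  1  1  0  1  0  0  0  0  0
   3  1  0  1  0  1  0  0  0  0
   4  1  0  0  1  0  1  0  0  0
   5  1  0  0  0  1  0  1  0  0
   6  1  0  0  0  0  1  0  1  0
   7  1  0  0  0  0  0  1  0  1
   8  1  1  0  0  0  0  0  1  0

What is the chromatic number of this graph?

W_{8} = C_{8} plus a hub adjacent to every cycle vertex.
The outer cycle needs 2 colors (even cycle); the hub is adjacent to all of them so needs a fresh color.
Chromatic number = 2 + 1 = 3.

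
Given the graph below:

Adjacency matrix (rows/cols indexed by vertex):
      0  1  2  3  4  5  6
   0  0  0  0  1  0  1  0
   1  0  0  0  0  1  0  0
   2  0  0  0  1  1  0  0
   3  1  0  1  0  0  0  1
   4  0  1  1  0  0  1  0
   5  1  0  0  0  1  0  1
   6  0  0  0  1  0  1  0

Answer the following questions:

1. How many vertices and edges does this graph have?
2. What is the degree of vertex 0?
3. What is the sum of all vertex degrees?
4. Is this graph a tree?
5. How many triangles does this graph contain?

Count: 7 vertices, 8 edges.
Vertex 0 has neighbors [3, 5], degree = 2.
Handshaking lemma: 2 * 8 = 16.
A tree on 7 vertices has 6 edges. This graph has 8 edges (2 extra). Not a tree.
Number of triangles = 0.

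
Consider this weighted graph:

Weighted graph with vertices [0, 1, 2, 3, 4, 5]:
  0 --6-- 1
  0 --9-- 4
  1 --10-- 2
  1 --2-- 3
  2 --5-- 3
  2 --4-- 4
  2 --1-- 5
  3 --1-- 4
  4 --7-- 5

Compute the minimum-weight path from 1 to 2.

Using Dijkstra's algorithm from vertex 1:
Shortest path: 1 -> 3 -> 2
Total weight: 2 + 5 = 7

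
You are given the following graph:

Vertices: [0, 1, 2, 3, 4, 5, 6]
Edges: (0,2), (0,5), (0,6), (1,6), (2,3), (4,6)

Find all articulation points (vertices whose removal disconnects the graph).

An articulation point is a vertex whose removal disconnects the graph.
Articulation points: [0, 2, 6]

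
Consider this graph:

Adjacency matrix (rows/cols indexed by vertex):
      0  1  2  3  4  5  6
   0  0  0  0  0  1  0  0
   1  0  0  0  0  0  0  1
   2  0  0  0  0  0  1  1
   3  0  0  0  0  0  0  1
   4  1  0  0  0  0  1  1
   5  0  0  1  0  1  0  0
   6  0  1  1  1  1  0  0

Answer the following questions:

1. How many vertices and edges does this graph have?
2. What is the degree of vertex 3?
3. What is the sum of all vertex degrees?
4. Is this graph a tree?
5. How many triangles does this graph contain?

Count: 7 vertices, 7 edges.
Vertex 3 has neighbors [6], degree = 1.
Handshaking lemma: 2 * 7 = 14.
A tree on 7 vertices has 6 edges. This graph has 7 edges (1 extra). Not a tree.
Number of triangles = 0.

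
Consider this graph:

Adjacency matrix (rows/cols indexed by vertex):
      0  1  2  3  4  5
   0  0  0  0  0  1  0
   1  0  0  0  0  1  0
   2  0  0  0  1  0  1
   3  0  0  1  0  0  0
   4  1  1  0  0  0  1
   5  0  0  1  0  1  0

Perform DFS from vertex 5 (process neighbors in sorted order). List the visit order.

DFS from vertex 5 (neighbors processed in ascending order):
Visit order: 5, 2, 3, 4, 0, 1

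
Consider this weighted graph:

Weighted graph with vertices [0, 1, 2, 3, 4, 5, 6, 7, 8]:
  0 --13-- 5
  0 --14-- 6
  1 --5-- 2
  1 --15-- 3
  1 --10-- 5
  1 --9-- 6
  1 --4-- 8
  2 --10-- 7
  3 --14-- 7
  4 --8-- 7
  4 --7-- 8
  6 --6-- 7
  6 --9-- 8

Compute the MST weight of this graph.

Applying Kruskal's algorithm (sort edges by weight, add if no cycle):
  Add (1,8) w=4
  Add (1,2) w=5
  Add (6,7) w=6
  Add (4,8) w=7
  Add (4,7) w=8
  Skip (1,6) w=9 (creates cycle)
  Skip (6,8) w=9 (creates cycle)
  Add (1,5) w=10
  Skip (2,7) w=10 (creates cycle)
  Add (0,5) w=13
  Skip (0,6) w=14 (creates cycle)
  Add (3,7) w=14
  Skip (1,3) w=15 (creates cycle)
MST weight = 67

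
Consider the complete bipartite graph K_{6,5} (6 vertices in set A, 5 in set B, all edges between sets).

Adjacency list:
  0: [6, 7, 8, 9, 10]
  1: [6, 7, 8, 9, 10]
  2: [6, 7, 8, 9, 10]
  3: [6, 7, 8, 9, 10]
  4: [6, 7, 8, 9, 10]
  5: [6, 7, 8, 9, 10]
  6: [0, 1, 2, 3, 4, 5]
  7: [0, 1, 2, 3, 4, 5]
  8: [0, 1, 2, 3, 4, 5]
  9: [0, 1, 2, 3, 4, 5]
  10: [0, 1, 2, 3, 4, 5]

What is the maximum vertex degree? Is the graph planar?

Set-A vertices have degree 5; set-B vertices have degree 6. Maximum degree = max(6,5) = 6.
K_{6,5} contains K_{3,3} as a subgraph (since both sides have >= 3 vertices); by Kuratowski's theorem it is not planar.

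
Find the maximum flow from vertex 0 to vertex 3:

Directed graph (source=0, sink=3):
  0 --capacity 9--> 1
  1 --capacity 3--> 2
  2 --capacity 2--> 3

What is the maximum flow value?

Computing max flow:
  Flow on (0->1): 2/9
  Flow on (1->2): 2/3
  Flow on (2->3): 2/2
Maximum flow = 2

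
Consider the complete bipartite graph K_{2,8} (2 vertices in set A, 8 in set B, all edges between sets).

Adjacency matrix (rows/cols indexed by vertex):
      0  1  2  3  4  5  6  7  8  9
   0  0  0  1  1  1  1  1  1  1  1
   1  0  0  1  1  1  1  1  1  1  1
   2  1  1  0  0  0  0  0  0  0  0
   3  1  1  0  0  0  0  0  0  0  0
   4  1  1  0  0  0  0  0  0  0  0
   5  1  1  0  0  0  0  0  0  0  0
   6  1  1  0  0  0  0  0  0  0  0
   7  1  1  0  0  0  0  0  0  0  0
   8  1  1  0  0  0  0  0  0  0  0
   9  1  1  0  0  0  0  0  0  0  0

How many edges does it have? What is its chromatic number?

K_{2,8} has 2 * 8 = 16 edges.
Bipartite graphs have chromatic number 2 (color each partition differently).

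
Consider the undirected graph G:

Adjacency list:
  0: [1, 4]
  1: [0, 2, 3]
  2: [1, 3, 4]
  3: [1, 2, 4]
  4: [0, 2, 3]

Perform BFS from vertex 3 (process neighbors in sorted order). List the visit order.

BFS from vertex 3 (neighbors processed in ascending order):
Visit order: 3, 1, 2, 4, 0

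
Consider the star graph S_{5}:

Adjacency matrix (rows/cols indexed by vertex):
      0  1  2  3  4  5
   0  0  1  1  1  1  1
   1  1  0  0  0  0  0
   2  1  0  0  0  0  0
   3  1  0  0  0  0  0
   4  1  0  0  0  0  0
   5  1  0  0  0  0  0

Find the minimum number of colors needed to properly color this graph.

S_{5} has one hub adjacent to 5 leaves; leaves are pairwise non-adjacent.
Color the hub 0 and every leaf 1.
Chromatic number = 2.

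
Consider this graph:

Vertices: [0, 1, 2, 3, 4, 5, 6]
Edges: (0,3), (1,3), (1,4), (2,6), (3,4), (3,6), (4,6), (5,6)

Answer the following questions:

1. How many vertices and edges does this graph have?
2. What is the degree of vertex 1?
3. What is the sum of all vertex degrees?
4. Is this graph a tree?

Count: 7 vertices, 8 edges.
Vertex 1 has neighbors [3, 4], degree = 2.
Handshaking lemma: 2 * 8 = 16.
A tree on 7 vertices has 6 edges. This graph has 8 edges (2 extra). Not a tree.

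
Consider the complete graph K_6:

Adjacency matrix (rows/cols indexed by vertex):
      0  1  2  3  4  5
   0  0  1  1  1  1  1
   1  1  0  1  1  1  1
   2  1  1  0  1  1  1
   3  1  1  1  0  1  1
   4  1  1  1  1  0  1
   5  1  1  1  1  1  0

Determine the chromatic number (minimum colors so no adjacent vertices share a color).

In K_6, every vertex is adjacent to every other vertex.
Each vertex needs a unique color.
Chromatic number = 6.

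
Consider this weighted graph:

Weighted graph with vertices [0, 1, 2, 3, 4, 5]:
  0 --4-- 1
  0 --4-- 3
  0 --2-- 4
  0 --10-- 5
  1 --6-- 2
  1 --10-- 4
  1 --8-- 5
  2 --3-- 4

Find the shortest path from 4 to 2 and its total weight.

Using Dijkstra's algorithm from vertex 4:
Shortest path: 4 -> 2
Total weight: 3 = 3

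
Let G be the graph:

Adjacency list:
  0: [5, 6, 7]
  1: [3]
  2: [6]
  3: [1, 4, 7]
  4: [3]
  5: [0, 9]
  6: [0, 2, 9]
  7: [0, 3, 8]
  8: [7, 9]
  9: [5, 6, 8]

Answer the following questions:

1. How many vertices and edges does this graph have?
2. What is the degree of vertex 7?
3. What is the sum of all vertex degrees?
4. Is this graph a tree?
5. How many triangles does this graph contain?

Count: 10 vertices, 11 edges.
Vertex 7 has neighbors [0, 3, 8], degree = 3.
Handshaking lemma: 2 * 11 = 22.
A tree on 10 vertices has 9 edges. This graph has 11 edges (2 extra). Not a tree.
Number of triangles = 0.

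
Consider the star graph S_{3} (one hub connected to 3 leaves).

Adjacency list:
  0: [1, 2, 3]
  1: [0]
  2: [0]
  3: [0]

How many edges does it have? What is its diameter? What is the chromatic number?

Star graph S_{3}: the hub connects to all 3 leaves.
Edges = 3.
Diameter = 2 (any leaf to hub is 1, leaf to leaf through hub is 2).
Star graphs are bipartite (hub vs leaves), so chromatic number = 2.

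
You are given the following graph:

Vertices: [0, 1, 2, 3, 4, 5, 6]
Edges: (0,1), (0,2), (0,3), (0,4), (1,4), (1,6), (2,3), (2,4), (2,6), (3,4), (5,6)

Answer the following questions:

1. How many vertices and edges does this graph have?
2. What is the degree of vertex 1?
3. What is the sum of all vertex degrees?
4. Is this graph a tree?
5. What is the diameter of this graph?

Count: 7 vertices, 11 edges.
Vertex 1 has neighbors [0, 4, 6], degree = 3.
Handshaking lemma: 2 * 11 = 22.
A tree on 7 vertices has 6 edges. This graph has 11 edges (5 extra). Not a tree.
Diameter (longest shortest path) = 3.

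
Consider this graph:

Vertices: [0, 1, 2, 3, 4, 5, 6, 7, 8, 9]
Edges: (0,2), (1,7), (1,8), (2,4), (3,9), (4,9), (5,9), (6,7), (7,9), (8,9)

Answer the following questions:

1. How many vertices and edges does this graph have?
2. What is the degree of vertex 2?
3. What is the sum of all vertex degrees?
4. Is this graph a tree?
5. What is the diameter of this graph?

Count: 10 vertices, 10 edges.
Vertex 2 has neighbors [0, 4], degree = 2.
Handshaking lemma: 2 * 10 = 20.
A tree on 10 vertices has 9 edges. This graph has 10 edges (1 extra). Not a tree.
Diameter (longest shortest path) = 5.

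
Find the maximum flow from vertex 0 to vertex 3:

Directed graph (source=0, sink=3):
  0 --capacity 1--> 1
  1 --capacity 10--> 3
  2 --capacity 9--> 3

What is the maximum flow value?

Computing max flow:
  Flow on (0->1): 1/1
  Flow on (1->3): 1/10
Maximum flow = 1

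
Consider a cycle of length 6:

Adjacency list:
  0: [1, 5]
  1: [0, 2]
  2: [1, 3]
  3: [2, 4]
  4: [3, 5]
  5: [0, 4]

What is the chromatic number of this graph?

This is an even cycle (C_6). Even cycles are bipartite.
Chromatic number = 2.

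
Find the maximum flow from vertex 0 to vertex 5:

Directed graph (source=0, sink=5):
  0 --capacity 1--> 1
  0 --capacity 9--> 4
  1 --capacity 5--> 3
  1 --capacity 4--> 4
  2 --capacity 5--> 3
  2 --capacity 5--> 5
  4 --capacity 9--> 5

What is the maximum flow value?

Computing max flow:
  Flow on (0->1): 1/1
  Flow on (0->4): 8/9
  Flow on (1->4): 1/4
  Flow on (4->5): 9/9
Maximum flow = 9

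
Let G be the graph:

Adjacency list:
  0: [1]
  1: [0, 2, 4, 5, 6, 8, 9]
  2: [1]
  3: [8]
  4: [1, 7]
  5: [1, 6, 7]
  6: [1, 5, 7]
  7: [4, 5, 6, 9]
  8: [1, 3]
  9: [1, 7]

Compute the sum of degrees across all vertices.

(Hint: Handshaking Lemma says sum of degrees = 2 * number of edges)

Count edges: 13 edges.
By Handshaking Lemma: sum of degrees = 2 * 13 = 26.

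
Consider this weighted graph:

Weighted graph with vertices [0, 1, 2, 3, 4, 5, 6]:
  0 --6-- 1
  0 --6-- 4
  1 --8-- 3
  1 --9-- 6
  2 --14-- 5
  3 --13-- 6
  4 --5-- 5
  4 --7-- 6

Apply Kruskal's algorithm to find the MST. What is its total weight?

Applying Kruskal's algorithm (sort edges by weight, add if no cycle):
  Add (4,5) w=5
  Add (0,1) w=6
  Add (0,4) w=6
  Add (4,6) w=7
  Add (1,3) w=8
  Skip (1,6) w=9 (creates cycle)
  Skip (3,6) w=13 (creates cycle)
  Add (2,5) w=14
MST weight = 46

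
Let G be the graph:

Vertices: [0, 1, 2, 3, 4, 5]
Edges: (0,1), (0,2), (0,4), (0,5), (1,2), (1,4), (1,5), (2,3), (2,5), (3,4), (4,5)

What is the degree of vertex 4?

Vertex 4 has neighbors [0, 1, 3, 5], so deg(4) = 4.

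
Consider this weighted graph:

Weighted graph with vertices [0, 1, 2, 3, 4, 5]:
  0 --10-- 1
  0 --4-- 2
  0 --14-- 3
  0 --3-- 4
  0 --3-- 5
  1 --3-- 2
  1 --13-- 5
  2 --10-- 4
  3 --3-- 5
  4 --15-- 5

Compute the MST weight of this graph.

Applying Kruskal's algorithm (sort edges by weight, add if no cycle):
  Add (0,4) w=3
  Add (0,5) w=3
  Add (1,2) w=3
  Add (3,5) w=3
  Add (0,2) w=4
  Skip (0,1) w=10 (creates cycle)
  Skip (2,4) w=10 (creates cycle)
  Skip (1,5) w=13 (creates cycle)
  Skip (0,3) w=14 (creates cycle)
  Skip (4,5) w=15 (creates cycle)
MST weight = 16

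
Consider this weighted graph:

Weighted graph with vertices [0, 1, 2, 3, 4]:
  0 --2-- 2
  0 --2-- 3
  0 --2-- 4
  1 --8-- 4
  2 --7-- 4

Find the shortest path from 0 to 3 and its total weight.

Using Dijkstra's algorithm from vertex 0:
Shortest path: 0 -> 3
Total weight: 2 = 2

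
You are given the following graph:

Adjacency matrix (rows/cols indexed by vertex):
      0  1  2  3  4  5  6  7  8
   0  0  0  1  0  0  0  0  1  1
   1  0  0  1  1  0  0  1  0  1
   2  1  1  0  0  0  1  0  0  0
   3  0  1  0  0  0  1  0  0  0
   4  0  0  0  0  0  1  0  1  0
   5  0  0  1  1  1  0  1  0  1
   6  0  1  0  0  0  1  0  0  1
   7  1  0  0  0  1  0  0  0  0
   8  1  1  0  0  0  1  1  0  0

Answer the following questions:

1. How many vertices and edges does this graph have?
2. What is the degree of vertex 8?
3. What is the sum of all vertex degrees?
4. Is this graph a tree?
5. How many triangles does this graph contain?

Count: 9 vertices, 14 edges.
Vertex 8 has neighbors [0, 1, 5, 6], degree = 4.
Handshaking lemma: 2 * 14 = 28.
A tree on 9 vertices has 8 edges. This graph has 14 edges (6 extra). Not a tree.
Number of triangles = 2.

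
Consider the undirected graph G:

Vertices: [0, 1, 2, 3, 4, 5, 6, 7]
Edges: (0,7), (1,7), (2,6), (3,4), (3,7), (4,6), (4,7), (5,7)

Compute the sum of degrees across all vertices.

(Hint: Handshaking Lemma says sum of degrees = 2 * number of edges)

Count edges: 8 edges.
By Handshaking Lemma: sum of degrees = 2 * 8 = 16.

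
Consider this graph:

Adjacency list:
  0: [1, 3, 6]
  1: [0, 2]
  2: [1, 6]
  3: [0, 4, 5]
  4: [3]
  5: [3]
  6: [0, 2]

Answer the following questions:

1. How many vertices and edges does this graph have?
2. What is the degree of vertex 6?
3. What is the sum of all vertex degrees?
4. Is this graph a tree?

Count: 7 vertices, 7 edges.
Vertex 6 has neighbors [0, 2], degree = 2.
Handshaking lemma: 2 * 7 = 14.
A tree on 7 vertices has 6 edges. This graph has 7 edges (1 extra). Not a tree.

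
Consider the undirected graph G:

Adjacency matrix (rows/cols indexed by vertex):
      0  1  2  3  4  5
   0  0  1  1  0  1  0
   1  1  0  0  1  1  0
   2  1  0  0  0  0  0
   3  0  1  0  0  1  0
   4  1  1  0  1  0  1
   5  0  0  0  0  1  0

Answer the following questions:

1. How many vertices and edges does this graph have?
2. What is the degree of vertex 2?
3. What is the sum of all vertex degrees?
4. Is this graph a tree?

Count: 6 vertices, 7 edges.
Vertex 2 has neighbors [0], degree = 1.
Handshaking lemma: 2 * 7 = 14.
A tree on 6 vertices has 5 edges. This graph has 7 edges (2 extra). Not a tree.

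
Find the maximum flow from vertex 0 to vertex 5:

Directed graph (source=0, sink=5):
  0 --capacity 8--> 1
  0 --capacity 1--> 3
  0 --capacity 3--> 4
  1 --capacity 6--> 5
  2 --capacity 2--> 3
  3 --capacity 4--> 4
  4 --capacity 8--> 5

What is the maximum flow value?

Computing max flow:
  Flow on (0->1): 6/8
  Flow on (0->3): 1/1
  Flow on (0->4): 3/3
  Flow on (1->5): 6/6
  Flow on (3->4): 1/4
  Flow on (4->5): 4/8
Maximum flow = 10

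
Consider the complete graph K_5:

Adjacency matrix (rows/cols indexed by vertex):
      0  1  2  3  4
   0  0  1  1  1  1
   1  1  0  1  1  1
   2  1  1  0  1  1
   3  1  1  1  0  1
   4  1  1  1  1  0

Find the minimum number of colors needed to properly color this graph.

In K_5, every vertex is adjacent to every other vertex.
Each vertex needs a unique color.
Chromatic number = 5.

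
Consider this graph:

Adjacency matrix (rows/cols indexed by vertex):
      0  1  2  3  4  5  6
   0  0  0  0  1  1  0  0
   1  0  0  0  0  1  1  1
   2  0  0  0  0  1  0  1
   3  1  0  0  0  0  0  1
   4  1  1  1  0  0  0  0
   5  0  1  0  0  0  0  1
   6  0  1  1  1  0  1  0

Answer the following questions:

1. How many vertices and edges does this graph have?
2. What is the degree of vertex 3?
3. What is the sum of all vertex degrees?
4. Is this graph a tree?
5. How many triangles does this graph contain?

Count: 7 vertices, 9 edges.
Vertex 3 has neighbors [0, 6], degree = 2.
Handshaking lemma: 2 * 9 = 18.
A tree on 7 vertices has 6 edges. This graph has 9 edges (3 extra). Not a tree.
Number of triangles = 1.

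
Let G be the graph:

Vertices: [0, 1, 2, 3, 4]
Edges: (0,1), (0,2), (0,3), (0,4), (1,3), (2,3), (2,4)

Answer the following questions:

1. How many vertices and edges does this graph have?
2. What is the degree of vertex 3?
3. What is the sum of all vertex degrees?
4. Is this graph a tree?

Count: 5 vertices, 7 edges.
Vertex 3 has neighbors [0, 1, 2], degree = 3.
Handshaking lemma: 2 * 7 = 14.
A tree on 5 vertices has 4 edges. This graph has 7 edges (3 extra). Not a tree.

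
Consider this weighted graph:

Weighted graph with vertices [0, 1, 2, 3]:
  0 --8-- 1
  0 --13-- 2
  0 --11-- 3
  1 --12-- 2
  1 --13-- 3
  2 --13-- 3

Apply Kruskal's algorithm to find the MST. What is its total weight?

Applying Kruskal's algorithm (sort edges by weight, add if no cycle):
  Add (0,1) w=8
  Add (0,3) w=11
  Add (1,2) w=12
  Skip (0,2) w=13 (creates cycle)
  Skip (1,3) w=13 (creates cycle)
  Skip (2,3) w=13 (creates cycle)
MST weight = 31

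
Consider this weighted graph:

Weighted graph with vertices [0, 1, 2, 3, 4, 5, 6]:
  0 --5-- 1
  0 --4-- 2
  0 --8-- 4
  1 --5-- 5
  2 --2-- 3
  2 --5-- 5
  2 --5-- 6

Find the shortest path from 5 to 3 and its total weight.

Using Dijkstra's algorithm from vertex 5:
Shortest path: 5 -> 2 -> 3
Total weight: 5 + 2 = 7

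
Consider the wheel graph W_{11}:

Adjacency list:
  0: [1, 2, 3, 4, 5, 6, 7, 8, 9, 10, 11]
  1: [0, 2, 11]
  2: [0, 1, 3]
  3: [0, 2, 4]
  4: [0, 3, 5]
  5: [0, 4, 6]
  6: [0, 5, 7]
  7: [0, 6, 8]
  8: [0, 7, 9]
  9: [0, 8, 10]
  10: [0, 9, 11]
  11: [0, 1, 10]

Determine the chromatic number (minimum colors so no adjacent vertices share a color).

W_{11} = C_{11} plus a hub adjacent to every cycle vertex.
The outer cycle needs 3 colors (odd cycle); the hub is adjacent to all of them so needs a fresh color.
Chromatic number = 3 + 1 = 4.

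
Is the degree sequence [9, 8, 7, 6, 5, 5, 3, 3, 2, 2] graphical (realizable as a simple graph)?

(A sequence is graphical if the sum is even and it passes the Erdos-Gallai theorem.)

Sum of degrees = 50. Sum is even and passes Erdos-Gallai. The sequence IS graphical.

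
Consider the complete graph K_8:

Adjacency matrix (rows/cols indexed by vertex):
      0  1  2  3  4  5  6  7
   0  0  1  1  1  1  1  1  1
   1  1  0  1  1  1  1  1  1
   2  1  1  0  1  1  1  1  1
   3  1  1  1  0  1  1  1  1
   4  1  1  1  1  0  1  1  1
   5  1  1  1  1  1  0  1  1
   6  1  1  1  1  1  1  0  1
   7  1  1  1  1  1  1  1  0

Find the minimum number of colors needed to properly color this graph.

In K_8, every vertex is adjacent to every other vertex.
Each vertex needs a unique color.
Chromatic number = 8.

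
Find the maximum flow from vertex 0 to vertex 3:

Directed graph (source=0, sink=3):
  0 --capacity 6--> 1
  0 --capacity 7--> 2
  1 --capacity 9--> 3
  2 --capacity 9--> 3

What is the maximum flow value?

Computing max flow:
  Flow on (0->1): 6/6
  Flow on (0->2): 7/7
  Flow on (1->3): 6/9
  Flow on (2->3): 7/9
Maximum flow = 13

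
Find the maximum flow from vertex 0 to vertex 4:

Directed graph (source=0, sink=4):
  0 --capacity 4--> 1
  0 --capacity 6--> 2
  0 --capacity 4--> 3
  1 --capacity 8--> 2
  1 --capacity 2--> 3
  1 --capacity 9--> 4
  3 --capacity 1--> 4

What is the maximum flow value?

Computing max flow:
  Flow on (0->1): 4/4
  Flow on (0->3): 1/4
  Flow on (1->4): 4/9
  Flow on (3->4): 1/1
Maximum flow = 5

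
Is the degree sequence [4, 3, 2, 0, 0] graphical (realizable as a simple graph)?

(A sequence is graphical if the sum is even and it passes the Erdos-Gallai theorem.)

Sum of degrees = 9. Sum is odd, so the sequence is NOT graphical.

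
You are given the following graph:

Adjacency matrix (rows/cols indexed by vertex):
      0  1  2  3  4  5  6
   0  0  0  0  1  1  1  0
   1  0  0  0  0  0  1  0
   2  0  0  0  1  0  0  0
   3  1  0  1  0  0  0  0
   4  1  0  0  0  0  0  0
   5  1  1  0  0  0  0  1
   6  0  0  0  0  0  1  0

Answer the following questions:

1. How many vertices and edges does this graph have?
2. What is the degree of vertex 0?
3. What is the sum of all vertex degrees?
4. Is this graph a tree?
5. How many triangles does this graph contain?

Count: 7 vertices, 6 edges.
Vertex 0 has neighbors [3, 4, 5], degree = 3.
Handshaking lemma: 2 * 6 = 12.
A graph is a tree iff it is connected and has exactly n-1 edges. This graph is connected (all 7 vertices in one component) and has 7-1 = 6 edges. It is a tree.
Number of triangles = 0.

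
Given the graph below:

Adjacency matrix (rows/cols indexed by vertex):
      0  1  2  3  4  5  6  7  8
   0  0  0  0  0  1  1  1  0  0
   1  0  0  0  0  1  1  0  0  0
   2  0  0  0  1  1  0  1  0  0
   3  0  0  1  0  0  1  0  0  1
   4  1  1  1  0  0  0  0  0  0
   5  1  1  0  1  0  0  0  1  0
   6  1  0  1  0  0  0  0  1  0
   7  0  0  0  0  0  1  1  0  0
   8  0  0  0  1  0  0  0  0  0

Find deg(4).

Vertex 4 has neighbors [0, 1, 2], so deg(4) = 3.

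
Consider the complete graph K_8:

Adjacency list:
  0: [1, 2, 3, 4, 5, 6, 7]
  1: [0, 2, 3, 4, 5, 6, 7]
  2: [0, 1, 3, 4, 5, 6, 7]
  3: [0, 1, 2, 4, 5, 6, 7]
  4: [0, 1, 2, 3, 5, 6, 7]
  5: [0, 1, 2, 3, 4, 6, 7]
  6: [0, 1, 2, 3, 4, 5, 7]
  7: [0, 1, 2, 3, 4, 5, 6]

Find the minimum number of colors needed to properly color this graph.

In K_8, every vertex is adjacent to every other vertex.
Each vertex needs a unique color.
Chromatic number = 8.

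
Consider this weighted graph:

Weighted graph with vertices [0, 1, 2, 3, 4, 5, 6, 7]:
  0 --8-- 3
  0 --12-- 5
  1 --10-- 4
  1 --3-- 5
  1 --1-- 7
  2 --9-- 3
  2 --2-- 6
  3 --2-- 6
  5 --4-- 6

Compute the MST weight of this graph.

Applying Kruskal's algorithm (sort edges by weight, add if no cycle):
  Add (1,7) w=1
  Add (2,6) w=2
  Add (3,6) w=2
  Add (1,5) w=3
  Add (5,6) w=4
  Add (0,3) w=8
  Skip (2,3) w=9 (creates cycle)
  Add (1,4) w=10
  Skip (0,5) w=12 (creates cycle)
MST weight = 30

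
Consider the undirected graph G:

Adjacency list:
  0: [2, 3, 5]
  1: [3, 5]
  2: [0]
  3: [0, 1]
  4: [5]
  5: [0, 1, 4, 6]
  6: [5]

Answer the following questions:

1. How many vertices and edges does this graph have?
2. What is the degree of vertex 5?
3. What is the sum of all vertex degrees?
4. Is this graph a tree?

Count: 7 vertices, 7 edges.
Vertex 5 has neighbors [0, 1, 4, 6], degree = 4.
Handshaking lemma: 2 * 7 = 14.
A tree on 7 vertices has 6 edges. This graph has 7 edges (1 extra). Not a tree.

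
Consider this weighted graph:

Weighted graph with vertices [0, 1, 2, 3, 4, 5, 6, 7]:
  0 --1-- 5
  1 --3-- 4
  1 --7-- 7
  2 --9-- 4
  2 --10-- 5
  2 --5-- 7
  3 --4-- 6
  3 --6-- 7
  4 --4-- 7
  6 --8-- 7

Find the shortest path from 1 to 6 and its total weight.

Using Dijkstra's algorithm from vertex 1:
Shortest path: 1 -> 7 -> 6
Total weight: 7 + 8 = 15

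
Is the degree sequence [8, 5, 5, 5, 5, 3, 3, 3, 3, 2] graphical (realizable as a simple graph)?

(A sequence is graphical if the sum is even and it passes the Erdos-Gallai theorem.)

Sum of degrees = 42. Sum is even and passes Erdos-Gallai. The sequence IS graphical.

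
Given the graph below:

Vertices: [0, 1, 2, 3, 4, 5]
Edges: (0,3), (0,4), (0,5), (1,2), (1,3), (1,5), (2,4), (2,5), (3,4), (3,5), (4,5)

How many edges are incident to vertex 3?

Vertex 3 has neighbors [0, 1, 4, 5], so deg(3) = 4.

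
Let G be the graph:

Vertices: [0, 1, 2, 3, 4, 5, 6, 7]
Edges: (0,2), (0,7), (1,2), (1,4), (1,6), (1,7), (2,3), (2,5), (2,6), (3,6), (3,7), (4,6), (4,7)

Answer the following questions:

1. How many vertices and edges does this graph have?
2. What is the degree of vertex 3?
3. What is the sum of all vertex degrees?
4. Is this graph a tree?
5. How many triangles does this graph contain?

Count: 8 vertices, 13 edges.
Vertex 3 has neighbors [2, 6, 7], degree = 3.
Handshaking lemma: 2 * 13 = 26.
A tree on 8 vertices has 7 edges. This graph has 13 edges (6 extra). Not a tree.
Number of triangles = 4.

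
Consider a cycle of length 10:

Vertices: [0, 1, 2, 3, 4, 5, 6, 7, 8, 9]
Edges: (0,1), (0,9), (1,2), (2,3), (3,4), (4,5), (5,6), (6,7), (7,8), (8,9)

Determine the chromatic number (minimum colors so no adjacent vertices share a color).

This is an even cycle (C_10). Even cycles are bipartite.
Chromatic number = 2.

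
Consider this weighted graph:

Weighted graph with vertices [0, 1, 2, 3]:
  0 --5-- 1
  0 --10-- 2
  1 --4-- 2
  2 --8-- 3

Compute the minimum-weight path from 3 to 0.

Using Dijkstra's algorithm from vertex 3:
Shortest path: 3 -> 2 -> 1 -> 0
Total weight: 8 + 4 + 5 = 17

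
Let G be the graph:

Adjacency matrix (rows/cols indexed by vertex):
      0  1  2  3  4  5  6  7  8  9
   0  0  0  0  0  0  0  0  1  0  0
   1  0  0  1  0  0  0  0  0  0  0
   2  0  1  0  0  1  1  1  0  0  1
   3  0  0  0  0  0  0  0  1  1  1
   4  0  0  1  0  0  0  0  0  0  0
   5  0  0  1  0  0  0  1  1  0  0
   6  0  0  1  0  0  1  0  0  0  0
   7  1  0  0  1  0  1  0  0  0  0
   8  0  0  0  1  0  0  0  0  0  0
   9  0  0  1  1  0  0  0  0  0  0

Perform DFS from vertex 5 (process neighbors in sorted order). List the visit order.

DFS from vertex 5 (neighbors processed in ascending order):
Visit order: 5, 2, 1, 4, 6, 9, 3, 7, 0, 8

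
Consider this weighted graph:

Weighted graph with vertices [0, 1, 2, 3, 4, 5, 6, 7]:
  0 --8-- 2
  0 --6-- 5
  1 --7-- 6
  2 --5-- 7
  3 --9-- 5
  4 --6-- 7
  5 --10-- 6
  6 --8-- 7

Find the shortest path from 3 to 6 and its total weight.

Using Dijkstra's algorithm from vertex 3:
Shortest path: 3 -> 5 -> 6
Total weight: 9 + 10 = 19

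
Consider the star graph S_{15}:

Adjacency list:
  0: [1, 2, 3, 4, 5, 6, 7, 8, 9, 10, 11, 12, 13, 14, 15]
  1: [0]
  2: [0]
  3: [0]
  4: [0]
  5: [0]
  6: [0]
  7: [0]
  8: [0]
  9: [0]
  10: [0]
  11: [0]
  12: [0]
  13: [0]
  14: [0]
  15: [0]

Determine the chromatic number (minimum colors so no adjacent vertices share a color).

S_{15} has one hub adjacent to 15 leaves; leaves are pairwise non-adjacent.
Color the hub 0 and every leaf 1.
Chromatic number = 2.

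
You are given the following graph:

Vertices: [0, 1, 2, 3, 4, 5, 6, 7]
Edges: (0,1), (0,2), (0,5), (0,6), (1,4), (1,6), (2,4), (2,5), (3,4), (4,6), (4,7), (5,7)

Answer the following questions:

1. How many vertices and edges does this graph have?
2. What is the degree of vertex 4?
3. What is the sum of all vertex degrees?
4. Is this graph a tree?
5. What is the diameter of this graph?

Count: 8 vertices, 12 edges.
Vertex 4 has neighbors [1, 2, 3, 6, 7], degree = 5.
Handshaking lemma: 2 * 12 = 24.
A tree on 8 vertices has 7 edges. This graph has 12 edges (5 extra). Not a tree.
Diameter (longest shortest path) = 3.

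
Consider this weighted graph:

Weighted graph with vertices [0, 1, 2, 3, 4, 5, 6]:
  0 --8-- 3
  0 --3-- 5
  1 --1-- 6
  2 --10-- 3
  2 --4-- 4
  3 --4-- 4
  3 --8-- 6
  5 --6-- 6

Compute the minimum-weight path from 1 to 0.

Using Dijkstra's algorithm from vertex 1:
Shortest path: 1 -> 6 -> 5 -> 0
Total weight: 1 + 6 + 3 = 10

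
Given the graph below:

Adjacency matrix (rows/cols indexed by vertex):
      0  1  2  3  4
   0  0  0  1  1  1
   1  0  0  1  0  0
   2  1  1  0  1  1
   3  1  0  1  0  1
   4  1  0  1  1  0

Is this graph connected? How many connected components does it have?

Checking connectivity: the graph has 1 connected component(s).
All vertices are reachable from each other. The graph IS connected.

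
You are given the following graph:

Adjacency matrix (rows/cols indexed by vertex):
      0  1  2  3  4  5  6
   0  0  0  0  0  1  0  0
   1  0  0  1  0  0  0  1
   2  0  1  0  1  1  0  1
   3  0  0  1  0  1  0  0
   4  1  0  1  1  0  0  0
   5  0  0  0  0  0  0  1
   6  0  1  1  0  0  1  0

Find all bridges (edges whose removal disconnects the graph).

A bridge is an edge whose removal increases the number of connected components.
Bridges found: (0,4), (5,6)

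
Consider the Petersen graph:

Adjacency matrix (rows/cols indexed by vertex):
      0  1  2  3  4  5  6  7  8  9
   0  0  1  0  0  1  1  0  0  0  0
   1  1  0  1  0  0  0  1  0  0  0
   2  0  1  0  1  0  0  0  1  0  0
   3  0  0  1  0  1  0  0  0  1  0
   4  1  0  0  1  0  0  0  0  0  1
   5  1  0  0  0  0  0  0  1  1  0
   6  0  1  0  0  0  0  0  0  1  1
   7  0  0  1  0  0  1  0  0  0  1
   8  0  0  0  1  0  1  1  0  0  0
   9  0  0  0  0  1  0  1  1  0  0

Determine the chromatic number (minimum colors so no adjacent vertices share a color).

The Petersen graph contains odd cycles (e.g. the outer 5-cycle), so chi >= 3.
A proper 3-coloring exists (it is a well-known 3-chromatic graph).
Chromatic number = 3.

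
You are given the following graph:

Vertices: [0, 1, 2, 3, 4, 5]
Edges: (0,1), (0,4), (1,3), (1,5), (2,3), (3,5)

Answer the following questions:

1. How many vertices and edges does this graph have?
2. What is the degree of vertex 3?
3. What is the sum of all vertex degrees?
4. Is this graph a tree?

Count: 6 vertices, 6 edges.
Vertex 3 has neighbors [1, 2, 5], degree = 3.
Handshaking lemma: 2 * 6 = 12.
A tree on 6 vertices has 5 edges. This graph has 6 edges (1 extra). Not a tree.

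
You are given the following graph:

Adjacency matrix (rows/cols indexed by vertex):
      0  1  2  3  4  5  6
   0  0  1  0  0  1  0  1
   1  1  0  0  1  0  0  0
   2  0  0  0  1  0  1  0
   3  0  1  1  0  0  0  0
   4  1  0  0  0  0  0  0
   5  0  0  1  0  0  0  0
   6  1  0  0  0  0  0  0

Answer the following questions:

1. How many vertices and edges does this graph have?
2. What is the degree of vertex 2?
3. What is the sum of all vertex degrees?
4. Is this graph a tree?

Count: 7 vertices, 6 edges.
Vertex 2 has neighbors [3, 5], degree = 2.
Handshaking lemma: 2 * 6 = 12.
A graph is a tree iff it is connected and has exactly n-1 edges. This graph is connected (all 7 vertices in one component) and has 7-1 = 6 edges. It is a tree.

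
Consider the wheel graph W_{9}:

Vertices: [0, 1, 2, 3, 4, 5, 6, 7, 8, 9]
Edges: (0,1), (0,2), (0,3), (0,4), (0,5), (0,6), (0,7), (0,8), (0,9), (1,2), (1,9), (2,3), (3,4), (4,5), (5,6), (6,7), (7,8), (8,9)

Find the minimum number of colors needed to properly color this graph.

W_{9} = C_{9} plus a hub adjacent to every cycle vertex.
The outer cycle needs 3 colors (odd cycle); the hub is adjacent to all of them so needs a fresh color.
Chromatic number = 3 + 1 = 4.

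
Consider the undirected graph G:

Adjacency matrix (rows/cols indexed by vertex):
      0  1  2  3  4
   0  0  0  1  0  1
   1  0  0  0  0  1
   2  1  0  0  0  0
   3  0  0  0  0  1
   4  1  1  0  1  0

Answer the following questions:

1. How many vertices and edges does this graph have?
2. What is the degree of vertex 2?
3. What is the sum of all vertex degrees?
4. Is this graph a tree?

Count: 5 vertices, 4 edges.
Vertex 2 has neighbors [0], degree = 1.
Handshaking lemma: 2 * 4 = 8.
A graph is a tree iff it is connected and has exactly n-1 edges. This graph is connected (all 5 vertices in one component) and has 5-1 = 4 edges. It is a tree.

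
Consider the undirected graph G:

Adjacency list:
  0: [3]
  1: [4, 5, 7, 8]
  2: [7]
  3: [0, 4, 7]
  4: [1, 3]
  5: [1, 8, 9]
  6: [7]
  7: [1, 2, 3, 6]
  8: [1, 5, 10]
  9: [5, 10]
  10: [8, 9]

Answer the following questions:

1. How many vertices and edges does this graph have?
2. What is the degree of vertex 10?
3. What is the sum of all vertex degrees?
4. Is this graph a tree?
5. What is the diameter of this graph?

Count: 11 vertices, 13 edges.
Vertex 10 has neighbors [8, 9], degree = 2.
Handshaking lemma: 2 * 13 = 26.
A tree on 11 vertices has 10 edges. This graph has 13 edges (3 extra). Not a tree.
Diameter (longest shortest path) = 5.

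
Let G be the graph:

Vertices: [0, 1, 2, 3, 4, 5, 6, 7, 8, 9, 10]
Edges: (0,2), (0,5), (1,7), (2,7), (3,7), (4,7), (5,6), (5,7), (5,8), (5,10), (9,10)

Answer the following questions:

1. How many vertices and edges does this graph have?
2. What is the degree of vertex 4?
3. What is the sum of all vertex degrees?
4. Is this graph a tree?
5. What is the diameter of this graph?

Count: 11 vertices, 11 edges.
Vertex 4 has neighbors [7], degree = 1.
Handshaking lemma: 2 * 11 = 22.
A tree on 11 vertices has 10 edges. This graph has 11 edges (1 extra). Not a tree.
Diameter (longest shortest path) = 4.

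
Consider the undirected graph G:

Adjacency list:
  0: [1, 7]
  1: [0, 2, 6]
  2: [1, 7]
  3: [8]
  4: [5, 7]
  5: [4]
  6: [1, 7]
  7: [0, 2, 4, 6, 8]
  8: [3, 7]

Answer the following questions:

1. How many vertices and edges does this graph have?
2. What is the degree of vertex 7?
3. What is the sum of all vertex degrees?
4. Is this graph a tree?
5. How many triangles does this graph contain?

Count: 9 vertices, 10 edges.
Vertex 7 has neighbors [0, 2, 4, 6, 8], degree = 5.
Handshaking lemma: 2 * 10 = 20.
A tree on 9 vertices has 8 edges. This graph has 10 edges (2 extra). Not a tree.
Number of triangles = 0.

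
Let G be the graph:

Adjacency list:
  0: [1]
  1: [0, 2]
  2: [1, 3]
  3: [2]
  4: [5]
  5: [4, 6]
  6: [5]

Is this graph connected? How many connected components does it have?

Checking connectivity: the graph has 2 connected component(s).
Components: [[0, 1, 2, 3], [4, 5, 6]]. The graph is NOT connected.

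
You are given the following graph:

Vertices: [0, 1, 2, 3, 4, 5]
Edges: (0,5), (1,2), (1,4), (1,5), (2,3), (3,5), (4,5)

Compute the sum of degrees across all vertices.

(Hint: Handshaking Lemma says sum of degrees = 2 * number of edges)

Count edges: 7 edges.
By Handshaking Lemma: sum of degrees = 2 * 7 = 14.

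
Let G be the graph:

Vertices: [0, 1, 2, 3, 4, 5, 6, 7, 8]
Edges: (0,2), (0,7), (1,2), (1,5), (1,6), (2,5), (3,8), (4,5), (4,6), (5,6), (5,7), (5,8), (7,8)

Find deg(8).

Vertex 8 has neighbors [3, 5, 7], so deg(8) = 3.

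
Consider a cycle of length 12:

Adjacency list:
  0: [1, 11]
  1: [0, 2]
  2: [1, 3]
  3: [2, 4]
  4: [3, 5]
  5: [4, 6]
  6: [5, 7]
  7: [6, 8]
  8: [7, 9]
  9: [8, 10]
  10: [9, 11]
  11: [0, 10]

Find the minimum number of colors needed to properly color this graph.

This is an even cycle (C_12). Even cycles are bipartite.
Chromatic number = 2.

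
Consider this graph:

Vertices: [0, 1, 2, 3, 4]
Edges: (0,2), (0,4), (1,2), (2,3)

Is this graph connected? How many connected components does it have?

Checking connectivity: the graph has 1 connected component(s).
All vertices are reachable from each other. The graph IS connected.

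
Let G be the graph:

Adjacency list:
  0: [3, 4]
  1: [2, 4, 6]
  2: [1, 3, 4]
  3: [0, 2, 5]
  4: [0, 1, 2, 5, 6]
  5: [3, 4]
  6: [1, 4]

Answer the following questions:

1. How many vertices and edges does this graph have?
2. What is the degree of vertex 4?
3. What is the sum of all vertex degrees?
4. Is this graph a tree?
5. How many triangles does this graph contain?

Count: 7 vertices, 10 edges.
Vertex 4 has neighbors [0, 1, 2, 5, 6], degree = 5.
Handshaking lemma: 2 * 10 = 20.
A tree on 7 vertices has 6 edges. This graph has 10 edges (4 extra). Not a tree.
Number of triangles = 2.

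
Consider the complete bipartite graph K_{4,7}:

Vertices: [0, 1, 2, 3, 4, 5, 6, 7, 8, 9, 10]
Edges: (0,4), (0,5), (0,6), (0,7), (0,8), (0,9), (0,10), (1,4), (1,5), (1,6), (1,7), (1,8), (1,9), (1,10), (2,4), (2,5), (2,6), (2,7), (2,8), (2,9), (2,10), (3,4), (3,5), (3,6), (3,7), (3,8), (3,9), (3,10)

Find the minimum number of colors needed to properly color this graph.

K_{4,7} is bipartite: vertices split into two independent sets of size 4 and 7.
Color one set 0, the other 1. No adjacent vertices share a color.
Chromatic number = 2.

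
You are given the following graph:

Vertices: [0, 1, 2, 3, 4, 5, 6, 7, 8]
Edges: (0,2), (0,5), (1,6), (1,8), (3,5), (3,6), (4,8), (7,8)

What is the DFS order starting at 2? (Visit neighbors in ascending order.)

DFS from vertex 2 (neighbors processed in ascending order):
Visit order: 2, 0, 5, 3, 6, 1, 8, 4, 7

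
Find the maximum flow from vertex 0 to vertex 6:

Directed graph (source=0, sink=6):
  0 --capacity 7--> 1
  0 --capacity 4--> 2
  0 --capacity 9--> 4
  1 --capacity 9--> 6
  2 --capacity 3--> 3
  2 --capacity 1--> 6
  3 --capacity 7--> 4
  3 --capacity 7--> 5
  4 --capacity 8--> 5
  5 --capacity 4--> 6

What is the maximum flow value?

Computing max flow:
  Flow on (0->1): 7/7
  Flow on (0->2): 1/4
  Flow on (0->4): 4/9
  Flow on (1->6): 7/9
  Flow on (2->6): 1/1
  Flow on (4->5): 4/8
  Flow on (5->6): 4/4
Maximum flow = 12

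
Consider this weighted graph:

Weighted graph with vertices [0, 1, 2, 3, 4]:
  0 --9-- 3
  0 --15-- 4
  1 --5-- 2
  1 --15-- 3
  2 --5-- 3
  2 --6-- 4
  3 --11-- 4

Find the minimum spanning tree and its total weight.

Applying Kruskal's algorithm (sort edges by weight, add if no cycle):
  Add (1,2) w=5
  Add (2,3) w=5
  Add (2,4) w=6
  Add (0,3) w=9
  Skip (3,4) w=11 (creates cycle)
  Skip (0,4) w=15 (creates cycle)
  Skip (1,3) w=15 (creates cycle)
MST weight = 25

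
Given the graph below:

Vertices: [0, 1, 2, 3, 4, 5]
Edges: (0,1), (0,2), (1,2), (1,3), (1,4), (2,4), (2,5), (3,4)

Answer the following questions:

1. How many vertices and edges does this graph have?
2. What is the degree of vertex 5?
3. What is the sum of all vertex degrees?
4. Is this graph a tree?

Count: 6 vertices, 8 edges.
Vertex 5 has neighbors [2], degree = 1.
Handshaking lemma: 2 * 8 = 16.
A tree on 6 vertices has 5 edges. This graph has 8 edges (3 extra). Not a tree.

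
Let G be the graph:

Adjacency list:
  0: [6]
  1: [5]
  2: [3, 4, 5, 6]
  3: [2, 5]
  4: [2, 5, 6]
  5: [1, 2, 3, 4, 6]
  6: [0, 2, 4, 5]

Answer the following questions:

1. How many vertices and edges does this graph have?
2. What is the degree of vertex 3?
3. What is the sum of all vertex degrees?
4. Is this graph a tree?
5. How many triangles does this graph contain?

Count: 7 vertices, 10 edges.
Vertex 3 has neighbors [2, 5], degree = 2.
Handshaking lemma: 2 * 10 = 20.
A tree on 7 vertices has 6 edges. This graph has 10 edges (4 extra). Not a tree.
Number of triangles = 5.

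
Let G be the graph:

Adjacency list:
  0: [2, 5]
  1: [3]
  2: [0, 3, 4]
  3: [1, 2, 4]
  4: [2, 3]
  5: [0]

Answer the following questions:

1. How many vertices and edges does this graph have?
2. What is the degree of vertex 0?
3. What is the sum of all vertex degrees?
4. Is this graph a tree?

Count: 6 vertices, 6 edges.
Vertex 0 has neighbors [2, 5], degree = 2.
Handshaking lemma: 2 * 6 = 12.
A tree on 6 vertices has 5 edges. This graph has 6 edges (1 extra). Not a tree.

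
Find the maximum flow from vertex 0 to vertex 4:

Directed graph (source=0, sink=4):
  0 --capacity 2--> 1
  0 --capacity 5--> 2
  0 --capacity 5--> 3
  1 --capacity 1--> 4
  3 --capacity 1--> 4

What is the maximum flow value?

Computing max flow:
  Flow on (0->1): 1/2
  Flow on (0->3): 1/5
  Flow on (1->4): 1/1
  Flow on (3->4): 1/1
Maximum flow = 2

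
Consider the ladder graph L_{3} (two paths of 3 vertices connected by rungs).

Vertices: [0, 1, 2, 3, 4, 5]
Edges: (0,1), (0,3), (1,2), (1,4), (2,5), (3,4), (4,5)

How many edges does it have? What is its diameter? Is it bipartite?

Ladder graph L_{3}: 3 rungs + 2 * (3-1) path edges = 3 + 4 = 7 edges.
Diameter = 3.
Ladder graphs are bipartite (alternating coloring along each path).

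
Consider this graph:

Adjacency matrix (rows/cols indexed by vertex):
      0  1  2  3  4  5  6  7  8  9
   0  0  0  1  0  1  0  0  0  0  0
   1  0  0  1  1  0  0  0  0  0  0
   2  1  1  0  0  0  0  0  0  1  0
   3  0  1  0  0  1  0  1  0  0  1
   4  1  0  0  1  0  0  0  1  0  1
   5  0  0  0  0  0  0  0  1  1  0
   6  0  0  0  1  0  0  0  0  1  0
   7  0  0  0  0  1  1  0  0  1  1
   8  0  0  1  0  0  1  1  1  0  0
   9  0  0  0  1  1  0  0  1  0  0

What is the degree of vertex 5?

Vertex 5 has neighbors [7, 8], so deg(5) = 2.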